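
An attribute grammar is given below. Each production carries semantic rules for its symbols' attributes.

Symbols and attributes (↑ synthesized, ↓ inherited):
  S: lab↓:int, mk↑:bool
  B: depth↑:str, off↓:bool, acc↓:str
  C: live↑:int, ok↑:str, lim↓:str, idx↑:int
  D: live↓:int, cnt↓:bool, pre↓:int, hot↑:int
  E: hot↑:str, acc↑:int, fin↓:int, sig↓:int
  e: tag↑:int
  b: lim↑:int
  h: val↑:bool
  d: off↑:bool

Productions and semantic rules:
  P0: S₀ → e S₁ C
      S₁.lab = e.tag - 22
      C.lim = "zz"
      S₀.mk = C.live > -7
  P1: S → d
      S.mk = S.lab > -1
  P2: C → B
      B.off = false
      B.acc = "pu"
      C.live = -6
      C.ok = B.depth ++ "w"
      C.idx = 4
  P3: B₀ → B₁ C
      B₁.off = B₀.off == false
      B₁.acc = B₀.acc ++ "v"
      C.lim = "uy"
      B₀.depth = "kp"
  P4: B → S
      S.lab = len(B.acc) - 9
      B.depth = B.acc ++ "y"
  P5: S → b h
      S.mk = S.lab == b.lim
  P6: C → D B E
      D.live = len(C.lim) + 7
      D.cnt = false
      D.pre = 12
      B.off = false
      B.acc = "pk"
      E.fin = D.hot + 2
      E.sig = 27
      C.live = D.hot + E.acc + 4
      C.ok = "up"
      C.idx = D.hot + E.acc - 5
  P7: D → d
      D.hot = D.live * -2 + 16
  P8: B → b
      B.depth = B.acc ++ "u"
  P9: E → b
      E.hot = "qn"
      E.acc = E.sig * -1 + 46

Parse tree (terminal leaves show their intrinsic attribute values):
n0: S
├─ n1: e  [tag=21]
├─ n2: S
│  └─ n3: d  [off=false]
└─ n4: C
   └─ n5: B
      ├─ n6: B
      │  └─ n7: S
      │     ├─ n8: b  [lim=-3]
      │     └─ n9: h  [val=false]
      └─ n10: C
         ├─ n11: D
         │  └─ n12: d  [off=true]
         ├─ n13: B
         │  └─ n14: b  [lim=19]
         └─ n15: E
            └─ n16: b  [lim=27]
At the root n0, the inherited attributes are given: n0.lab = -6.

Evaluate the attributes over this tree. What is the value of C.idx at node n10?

1. n0.lab = -6  [given at root]
2. n1.tag = 21  [terminal]
3. n2.lab = -1  [e.tag - 22]
4. n3.off = false  [terminal]
5. n2.mk = false  [S.lab > -1]
6. n4.lim = "zz"  ["zz"]
7. n5.off = false  [false]
8. n5.acc = "pu"  ["pu"]
9. n6.off = true  [B₀.off == false]
10. n6.acc = "puv"  [B₀.acc ++ "v"]
11. n7.lab = -6  [len(B.acc) - 9]
12. n8.lim = -3  [terminal]
13. n9.val = false  [terminal]
14. n7.mk = false  [S.lab == b.lim]
15. n6.depth = "puvy"  [B.acc ++ "y"]
16. n10.lim = "uy"  ["uy"]
17. n11.live = 9  [len(C.lim) + 7]
18. n11.cnt = false  [false]
19. n11.pre = 12  [12]
20. n12.off = true  [terminal]
21. n11.hot = -2  [D.live * -2 + 16]
22. n13.off = false  [false]
23. n13.acc = "pk"  ["pk"]
24. n14.lim = 19  [terminal]
25. n13.depth = "pku"  [B.acc ++ "u"]
26. n15.fin = 0  [D.hot + 2]
27. n15.sig = 27  [27]
28. n16.lim = 27  [terminal]
29. n15.hot = "qn"  ["qn"]
30. n15.acc = 19  [E.sig * -1 + 46]
31. n10.live = 21  [D.hot + E.acc + 4]
32. n10.ok = "up"  ["up"]
33. n10.idx = 12  [D.hot + E.acc - 5]
34. n5.depth = "kp"  ["kp"]
35. n4.live = -6  [-6]
36. n4.ok = "kpw"  [B.depth ++ "w"]
37. n4.idx = 4  [4]
38. n0.mk = true  [C.live > -7]

12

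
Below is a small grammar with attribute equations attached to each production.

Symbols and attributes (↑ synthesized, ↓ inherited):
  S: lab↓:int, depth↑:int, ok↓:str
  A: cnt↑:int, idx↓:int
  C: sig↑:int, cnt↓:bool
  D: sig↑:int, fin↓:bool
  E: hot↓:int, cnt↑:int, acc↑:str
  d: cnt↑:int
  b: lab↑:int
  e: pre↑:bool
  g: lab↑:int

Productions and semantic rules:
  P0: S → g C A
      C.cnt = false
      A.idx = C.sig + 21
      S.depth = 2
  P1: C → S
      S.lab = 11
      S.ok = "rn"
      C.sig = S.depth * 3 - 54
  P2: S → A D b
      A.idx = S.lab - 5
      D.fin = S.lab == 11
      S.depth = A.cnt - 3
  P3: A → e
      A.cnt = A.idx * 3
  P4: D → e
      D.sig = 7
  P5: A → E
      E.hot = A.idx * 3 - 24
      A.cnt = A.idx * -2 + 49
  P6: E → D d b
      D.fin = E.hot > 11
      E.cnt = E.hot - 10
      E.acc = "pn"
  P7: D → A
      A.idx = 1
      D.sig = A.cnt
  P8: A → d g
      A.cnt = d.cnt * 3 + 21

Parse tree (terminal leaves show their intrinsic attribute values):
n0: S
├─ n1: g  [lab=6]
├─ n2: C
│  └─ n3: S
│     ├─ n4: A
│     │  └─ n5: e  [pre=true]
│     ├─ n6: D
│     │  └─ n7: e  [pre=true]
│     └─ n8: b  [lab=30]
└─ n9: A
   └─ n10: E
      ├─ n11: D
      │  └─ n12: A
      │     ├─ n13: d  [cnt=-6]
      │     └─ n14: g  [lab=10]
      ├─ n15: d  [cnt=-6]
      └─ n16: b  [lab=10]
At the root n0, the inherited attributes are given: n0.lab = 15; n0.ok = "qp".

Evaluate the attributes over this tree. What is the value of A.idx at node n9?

1. n0.lab = 15  [given at root]
2. n0.ok = "qp"  [given at root]
3. n1.lab = 6  [terminal]
4. n2.cnt = false  [false]
5. n3.lab = 11  [11]
6. n3.ok = "rn"  ["rn"]
7. n4.idx = 6  [S.lab - 5]
8. n5.pre = true  [terminal]
9. n4.cnt = 18  [A.idx * 3]
10. n6.fin = true  [S.lab == 11]
11. n7.pre = true  [terminal]
12. n6.sig = 7  [7]
13. n8.lab = 30  [terminal]
14. n3.depth = 15  [A.cnt - 3]
15. n2.sig = -9  [S.depth * 3 - 54]
16. n9.idx = 12  [C.sig + 21]
17. n10.hot = 12  [A.idx * 3 - 24]
18. n11.fin = true  [E.hot > 11]
19. n12.idx = 1  [1]
20. n13.cnt = -6  [terminal]
21. n14.lab = 10  [terminal]
22. n12.cnt = 3  [d.cnt * 3 + 21]
23. n11.sig = 3  [A.cnt]
24. n15.cnt = -6  [terminal]
25. n16.lab = 10  [terminal]
26. n10.cnt = 2  [E.hot - 10]
27. n10.acc = "pn"  ["pn"]
28. n9.cnt = 25  [A.idx * -2 + 49]
29. n0.depth = 2  [2]

12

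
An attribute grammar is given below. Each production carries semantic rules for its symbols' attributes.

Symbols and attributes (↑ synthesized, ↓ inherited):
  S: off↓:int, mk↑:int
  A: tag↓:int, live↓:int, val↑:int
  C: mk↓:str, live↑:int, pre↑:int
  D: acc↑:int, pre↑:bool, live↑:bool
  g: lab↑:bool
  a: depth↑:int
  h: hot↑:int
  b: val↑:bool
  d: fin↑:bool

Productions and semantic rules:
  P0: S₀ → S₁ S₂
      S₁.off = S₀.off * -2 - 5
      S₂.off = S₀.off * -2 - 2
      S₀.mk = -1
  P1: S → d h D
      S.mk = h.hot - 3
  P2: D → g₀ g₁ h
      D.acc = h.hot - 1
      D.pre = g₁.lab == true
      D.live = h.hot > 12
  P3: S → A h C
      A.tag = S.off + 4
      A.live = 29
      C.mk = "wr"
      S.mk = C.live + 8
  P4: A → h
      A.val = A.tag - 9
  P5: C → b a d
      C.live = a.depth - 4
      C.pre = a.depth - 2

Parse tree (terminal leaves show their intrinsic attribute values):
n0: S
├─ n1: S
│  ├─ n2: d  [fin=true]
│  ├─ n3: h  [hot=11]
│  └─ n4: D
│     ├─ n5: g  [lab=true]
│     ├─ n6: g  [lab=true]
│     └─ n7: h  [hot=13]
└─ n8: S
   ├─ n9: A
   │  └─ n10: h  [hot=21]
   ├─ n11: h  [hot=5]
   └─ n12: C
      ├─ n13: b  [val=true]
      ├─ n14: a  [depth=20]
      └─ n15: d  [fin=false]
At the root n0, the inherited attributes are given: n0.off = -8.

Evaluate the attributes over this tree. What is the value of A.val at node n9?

1. n0.off = -8  [given at root]
2. n1.off = 11  [S₀.off * -2 - 5]
3. n2.fin = true  [terminal]
4. n3.hot = 11  [terminal]
5. n5.lab = true  [terminal]
6. n6.lab = true  [terminal]
7. n7.hot = 13  [terminal]
8. n4.acc = 12  [h.hot - 1]
9. n4.pre = true  [g₁.lab == true]
10. n4.live = true  [h.hot > 12]
11. n1.mk = 8  [h.hot - 3]
12. n8.off = 14  [S₀.off * -2 - 2]
13. n9.tag = 18  [S.off + 4]
14. n9.live = 29  [29]
15. n10.hot = 21  [terminal]
16. n9.val = 9  [A.tag - 9]
17. n11.hot = 5  [terminal]
18. n12.mk = "wr"  ["wr"]
19. n13.val = true  [terminal]
20. n14.depth = 20  [terminal]
21. n15.fin = false  [terminal]
22. n12.live = 16  [a.depth - 4]
23. n12.pre = 18  [a.depth - 2]
24. n8.mk = 24  [C.live + 8]
25. n0.mk = -1  [-1]

9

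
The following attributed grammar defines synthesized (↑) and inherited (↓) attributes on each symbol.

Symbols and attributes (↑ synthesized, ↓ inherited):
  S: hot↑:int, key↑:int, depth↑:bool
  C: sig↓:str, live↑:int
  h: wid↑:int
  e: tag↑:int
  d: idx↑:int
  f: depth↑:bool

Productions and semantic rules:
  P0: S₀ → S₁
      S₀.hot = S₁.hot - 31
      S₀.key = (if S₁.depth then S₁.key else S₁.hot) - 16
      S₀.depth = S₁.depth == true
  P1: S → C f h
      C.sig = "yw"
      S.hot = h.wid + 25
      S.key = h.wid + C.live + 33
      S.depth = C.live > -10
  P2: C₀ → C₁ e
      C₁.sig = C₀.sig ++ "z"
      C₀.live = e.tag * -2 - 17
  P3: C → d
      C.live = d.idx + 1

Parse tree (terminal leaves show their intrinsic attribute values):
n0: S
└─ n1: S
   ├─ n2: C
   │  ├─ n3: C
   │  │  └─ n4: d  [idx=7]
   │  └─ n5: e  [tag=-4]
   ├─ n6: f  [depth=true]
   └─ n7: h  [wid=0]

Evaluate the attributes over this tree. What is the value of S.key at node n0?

8

1. n2.sig = "yw"  ["yw"]
2. n3.sig = "ywz"  [C₀.sig ++ "z"]
3. n4.idx = 7  [terminal]
4. n3.live = 8  [d.idx + 1]
5. n5.tag = -4  [terminal]
6. n2.live = -9  [e.tag * -2 - 17]
7. n6.depth = true  [terminal]
8. n7.wid = 0  [terminal]
9. n1.hot = 25  [h.wid + 25]
10. n1.key = 24  [h.wid + C.live + 33]
11. n1.depth = true  [C.live > -10]
12. n0.hot = -6  [S₁.hot - 31]
13. n0.key = 8  [(if S₁.depth then S₁.key else S₁.hot) - 16]
14. n0.depth = true  [S₁.depth == true]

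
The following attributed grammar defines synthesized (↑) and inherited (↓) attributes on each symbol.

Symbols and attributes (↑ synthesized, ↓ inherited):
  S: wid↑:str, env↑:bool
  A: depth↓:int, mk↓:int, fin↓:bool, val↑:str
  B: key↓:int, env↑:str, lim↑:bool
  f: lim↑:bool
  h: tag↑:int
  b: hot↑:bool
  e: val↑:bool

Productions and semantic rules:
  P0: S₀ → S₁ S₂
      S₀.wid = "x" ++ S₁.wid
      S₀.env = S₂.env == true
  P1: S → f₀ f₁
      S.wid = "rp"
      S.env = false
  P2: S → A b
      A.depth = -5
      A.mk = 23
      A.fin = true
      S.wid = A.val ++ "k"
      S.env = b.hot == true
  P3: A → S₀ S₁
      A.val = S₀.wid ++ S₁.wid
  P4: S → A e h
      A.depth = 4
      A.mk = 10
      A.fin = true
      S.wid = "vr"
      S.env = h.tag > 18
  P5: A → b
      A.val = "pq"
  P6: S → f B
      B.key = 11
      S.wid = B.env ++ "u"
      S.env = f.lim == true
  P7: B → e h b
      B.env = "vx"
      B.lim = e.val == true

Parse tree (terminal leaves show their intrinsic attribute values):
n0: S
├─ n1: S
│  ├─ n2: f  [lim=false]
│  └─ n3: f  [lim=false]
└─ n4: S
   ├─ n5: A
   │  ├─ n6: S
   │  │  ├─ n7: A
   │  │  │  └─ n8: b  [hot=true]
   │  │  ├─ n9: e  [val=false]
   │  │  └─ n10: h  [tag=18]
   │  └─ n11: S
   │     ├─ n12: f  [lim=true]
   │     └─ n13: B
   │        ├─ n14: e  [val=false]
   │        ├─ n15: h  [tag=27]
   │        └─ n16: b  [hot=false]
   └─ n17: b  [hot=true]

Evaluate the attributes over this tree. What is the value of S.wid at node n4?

"vrvxuk"

1. n2.lim = false  [terminal]
2. n3.lim = false  [terminal]
3. n1.wid = "rp"  ["rp"]
4. n1.env = false  [false]
5. n5.depth = -5  [-5]
6. n5.mk = 23  [23]
7. n5.fin = true  [true]
8. n7.depth = 4  [4]
9. n7.mk = 10  [10]
10. n7.fin = true  [true]
11. n8.hot = true  [terminal]
12. n7.val = "pq"  ["pq"]
13. n9.val = false  [terminal]
14. n10.tag = 18  [terminal]
15. n6.wid = "vr"  ["vr"]
16. n6.env = false  [h.tag > 18]
17. n12.lim = true  [terminal]
18. n13.key = 11  [11]
19. n14.val = false  [terminal]
20. n15.tag = 27  [terminal]
21. n16.hot = false  [terminal]
22. n13.env = "vx"  ["vx"]
23. n13.lim = false  [e.val == true]
24. n11.wid = "vxu"  [B.env ++ "u"]
25. n11.env = true  [f.lim == true]
26. n5.val = "vrvxu"  [S₀.wid ++ S₁.wid]
27. n17.hot = true  [terminal]
28. n4.wid = "vrvxuk"  [A.val ++ "k"]
29. n4.env = true  [b.hot == true]
30. n0.wid = "xrp"  ["x" ++ S₁.wid]
31. n0.env = true  [S₂.env == true]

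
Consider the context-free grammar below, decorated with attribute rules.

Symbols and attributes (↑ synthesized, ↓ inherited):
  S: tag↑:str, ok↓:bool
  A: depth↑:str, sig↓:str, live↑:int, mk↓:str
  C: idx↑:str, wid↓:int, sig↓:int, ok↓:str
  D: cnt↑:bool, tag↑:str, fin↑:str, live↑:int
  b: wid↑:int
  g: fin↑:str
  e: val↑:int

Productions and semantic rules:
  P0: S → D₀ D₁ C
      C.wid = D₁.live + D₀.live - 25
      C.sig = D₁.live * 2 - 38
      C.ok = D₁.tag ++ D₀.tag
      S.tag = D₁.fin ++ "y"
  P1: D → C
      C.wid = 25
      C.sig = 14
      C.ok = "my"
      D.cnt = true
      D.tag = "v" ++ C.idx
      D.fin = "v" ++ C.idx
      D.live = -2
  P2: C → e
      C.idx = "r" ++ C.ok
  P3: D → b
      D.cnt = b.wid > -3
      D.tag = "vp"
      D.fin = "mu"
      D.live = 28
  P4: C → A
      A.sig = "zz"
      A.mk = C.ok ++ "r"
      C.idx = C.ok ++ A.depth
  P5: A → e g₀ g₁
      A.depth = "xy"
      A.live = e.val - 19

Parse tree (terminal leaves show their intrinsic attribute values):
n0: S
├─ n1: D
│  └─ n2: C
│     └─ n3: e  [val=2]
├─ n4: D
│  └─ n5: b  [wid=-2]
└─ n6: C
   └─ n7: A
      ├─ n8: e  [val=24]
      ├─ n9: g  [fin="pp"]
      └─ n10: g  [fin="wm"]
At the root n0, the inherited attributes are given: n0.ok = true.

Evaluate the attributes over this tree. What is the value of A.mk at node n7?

"vpvrmyr"

1. n0.ok = true  [given at root]
2. n2.wid = 25  [25]
3. n2.sig = 14  [14]
4. n2.ok = "my"  ["my"]
5. n3.val = 2  [terminal]
6. n2.idx = "rmy"  ["r" ++ C.ok]
7. n1.cnt = true  [true]
8. n1.tag = "vrmy"  ["v" ++ C.idx]
9. n1.fin = "vrmy"  ["v" ++ C.idx]
10. n1.live = -2  [-2]
11. n5.wid = -2  [terminal]
12. n4.cnt = true  [b.wid > -3]
13. n4.tag = "vp"  ["vp"]
14. n4.fin = "mu"  ["mu"]
15. n4.live = 28  [28]
16. n6.wid = 1  [D₁.live + D₀.live - 25]
17. n6.sig = 18  [D₁.live * 2 - 38]
18. n6.ok = "vpvrmy"  [D₁.tag ++ D₀.tag]
19. n7.sig = "zz"  ["zz"]
20. n7.mk = "vpvrmyr"  [C.ok ++ "r"]
21. n8.val = 24  [terminal]
22. n9.fin = "pp"  [terminal]
23. n10.fin = "wm"  [terminal]
24. n7.depth = "xy"  ["xy"]
25. n7.live = 5  [e.val - 19]
26. n6.idx = "vpvrmyxy"  [C.ok ++ A.depth]
27. n0.tag = "muy"  [D₁.fin ++ "y"]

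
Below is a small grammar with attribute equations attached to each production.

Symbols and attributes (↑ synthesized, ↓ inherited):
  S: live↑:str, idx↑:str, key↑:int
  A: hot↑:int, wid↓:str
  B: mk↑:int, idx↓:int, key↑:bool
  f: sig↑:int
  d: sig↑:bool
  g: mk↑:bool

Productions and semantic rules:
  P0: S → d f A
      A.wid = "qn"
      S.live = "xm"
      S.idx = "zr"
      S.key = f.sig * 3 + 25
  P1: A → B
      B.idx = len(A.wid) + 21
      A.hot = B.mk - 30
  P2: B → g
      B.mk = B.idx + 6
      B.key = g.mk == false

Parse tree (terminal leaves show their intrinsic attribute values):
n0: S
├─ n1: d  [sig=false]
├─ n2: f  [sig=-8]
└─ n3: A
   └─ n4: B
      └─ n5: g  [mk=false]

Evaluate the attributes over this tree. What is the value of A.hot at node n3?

-1

1. n1.sig = false  [terminal]
2. n2.sig = -8  [terminal]
3. n3.wid = "qn"  ["qn"]
4. n4.idx = 23  [len(A.wid) + 21]
5. n5.mk = false  [terminal]
6. n4.mk = 29  [B.idx + 6]
7. n4.key = true  [g.mk == false]
8. n3.hot = -1  [B.mk - 30]
9. n0.live = "xm"  ["xm"]
10. n0.idx = "zr"  ["zr"]
11. n0.key = 1  [f.sig * 3 + 25]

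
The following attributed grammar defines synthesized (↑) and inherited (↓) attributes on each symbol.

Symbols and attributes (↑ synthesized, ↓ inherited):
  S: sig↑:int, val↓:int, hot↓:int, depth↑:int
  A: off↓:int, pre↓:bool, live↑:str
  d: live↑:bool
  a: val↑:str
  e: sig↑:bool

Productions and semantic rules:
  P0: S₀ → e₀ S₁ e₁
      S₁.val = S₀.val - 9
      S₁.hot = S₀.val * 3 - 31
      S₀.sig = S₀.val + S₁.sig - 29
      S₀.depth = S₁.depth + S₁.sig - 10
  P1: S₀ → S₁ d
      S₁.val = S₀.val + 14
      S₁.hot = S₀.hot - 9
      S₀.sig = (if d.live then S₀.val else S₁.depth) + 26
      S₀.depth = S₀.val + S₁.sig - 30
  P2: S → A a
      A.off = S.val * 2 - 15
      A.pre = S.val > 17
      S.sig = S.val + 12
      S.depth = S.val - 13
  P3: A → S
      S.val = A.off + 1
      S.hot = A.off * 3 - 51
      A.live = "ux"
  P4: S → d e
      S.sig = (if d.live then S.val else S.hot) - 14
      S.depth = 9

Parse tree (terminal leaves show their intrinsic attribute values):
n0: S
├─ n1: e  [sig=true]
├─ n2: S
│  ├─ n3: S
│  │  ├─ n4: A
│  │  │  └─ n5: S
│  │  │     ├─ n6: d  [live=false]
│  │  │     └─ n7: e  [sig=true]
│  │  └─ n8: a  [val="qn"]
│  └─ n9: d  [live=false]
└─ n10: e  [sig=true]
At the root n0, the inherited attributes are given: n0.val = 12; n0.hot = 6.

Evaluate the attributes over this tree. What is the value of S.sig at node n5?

-8

1. n0.val = 12  [given at root]
2. n0.hot = 6  [given at root]
3. n1.sig = true  [terminal]
4. n2.val = 3  [S₀.val - 9]
5. n2.hot = 5  [S₀.val * 3 - 31]
6. n3.val = 17  [S₀.val + 14]
7. n3.hot = -4  [S₀.hot - 9]
8. n4.off = 19  [S.val * 2 - 15]
9. n4.pre = false  [S.val > 17]
10. n5.val = 20  [A.off + 1]
11. n5.hot = 6  [A.off * 3 - 51]
12. n6.live = false  [terminal]
13. n7.sig = true  [terminal]
14. n5.sig = -8  [(if d.live then S.val else S.hot) - 14]
15. n5.depth = 9  [9]
16. n4.live = "ux"  ["ux"]
17. n8.val = "qn"  [terminal]
18. n3.sig = 29  [S.val + 12]
19. n3.depth = 4  [S.val - 13]
20. n9.live = false  [terminal]
21. n2.sig = 30  [(if d.live then S₀.val else S₁.depth) + 26]
22. n2.depth = 2  [S₀.val + S₁.sig - 30]
23. n10.sig = true  [terminal]
24. n0.sig = 13  [S₀.val + S₁.sig - 29]
25. n0.depth = 22  [S₁.depth + S₁.sig - 10]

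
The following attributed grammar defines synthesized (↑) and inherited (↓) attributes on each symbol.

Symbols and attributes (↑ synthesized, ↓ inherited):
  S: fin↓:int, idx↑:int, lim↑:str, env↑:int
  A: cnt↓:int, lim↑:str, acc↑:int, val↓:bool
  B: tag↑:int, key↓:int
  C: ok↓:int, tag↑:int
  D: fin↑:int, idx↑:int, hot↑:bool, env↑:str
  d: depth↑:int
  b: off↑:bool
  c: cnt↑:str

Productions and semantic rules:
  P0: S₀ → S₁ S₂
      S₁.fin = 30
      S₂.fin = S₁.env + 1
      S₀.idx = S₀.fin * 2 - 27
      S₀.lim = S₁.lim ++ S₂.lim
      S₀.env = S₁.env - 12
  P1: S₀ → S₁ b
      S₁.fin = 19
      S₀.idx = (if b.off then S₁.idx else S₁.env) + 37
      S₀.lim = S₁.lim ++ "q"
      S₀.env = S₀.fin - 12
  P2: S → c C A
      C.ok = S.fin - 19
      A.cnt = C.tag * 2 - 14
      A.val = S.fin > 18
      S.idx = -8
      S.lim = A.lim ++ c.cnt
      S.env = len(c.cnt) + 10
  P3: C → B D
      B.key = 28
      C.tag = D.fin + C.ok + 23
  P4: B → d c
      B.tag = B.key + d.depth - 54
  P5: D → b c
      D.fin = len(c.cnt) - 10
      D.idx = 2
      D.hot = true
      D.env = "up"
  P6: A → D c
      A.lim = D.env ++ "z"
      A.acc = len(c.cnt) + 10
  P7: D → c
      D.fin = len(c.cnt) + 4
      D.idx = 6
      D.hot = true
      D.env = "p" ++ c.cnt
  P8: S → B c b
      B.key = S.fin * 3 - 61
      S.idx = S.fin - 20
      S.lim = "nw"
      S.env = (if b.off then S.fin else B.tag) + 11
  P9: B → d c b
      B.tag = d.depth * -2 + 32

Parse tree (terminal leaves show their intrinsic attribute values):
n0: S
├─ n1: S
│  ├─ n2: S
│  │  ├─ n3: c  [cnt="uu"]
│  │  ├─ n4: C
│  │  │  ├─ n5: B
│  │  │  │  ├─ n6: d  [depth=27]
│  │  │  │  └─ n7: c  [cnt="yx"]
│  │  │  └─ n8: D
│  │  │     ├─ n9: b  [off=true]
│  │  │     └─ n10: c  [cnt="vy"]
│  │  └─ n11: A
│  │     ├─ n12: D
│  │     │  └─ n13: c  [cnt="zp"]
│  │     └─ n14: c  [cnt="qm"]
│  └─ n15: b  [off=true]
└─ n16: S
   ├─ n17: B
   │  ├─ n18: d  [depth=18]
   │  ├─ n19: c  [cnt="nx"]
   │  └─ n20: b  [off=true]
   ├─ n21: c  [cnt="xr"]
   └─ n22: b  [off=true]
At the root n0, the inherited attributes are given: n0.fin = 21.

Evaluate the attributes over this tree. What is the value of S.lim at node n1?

1. n0.fin = 21  [given at root]
2. n1.fin = 30  [30]
3. n2.fin = 19  [19]
4. n3.cnt = "uu"  [terminal]
5. n4.ok = 0  [S.fin - 19]
6. n5.key = 28  [28]
7. n6.depth = 27  [terminal]
8. n7.cnt = "yx"  [terminal]
9. n5.tag = 1  [B.key + d.depth - 54]
10. n9.off = true  [terminal]
11. n10.cnt = "vy"  [terminal]
12. n8.fin = -8  [len(c.cnt) - 10]
13. n8.idx = 2  [2]
14. n8.hot = true  [true]
15. n8.env = "up"  ["up"]
16. n4.tag = 15  [D.fin + C.ok + 23]
17. n11.cnt = 16  [C.tag * 2 - 14]
18. n11.val = true  [S.fin > 18]
19. n13.cnt = "zp"  [terminal]
20. n12.fin = 6  [len(c.cnt) + 4]
21. n12.idx = 6  [6]
22. n12.hot = true  [true]
23. n12.env = "pzp"  ["p" ++ c.cnt]
24. n14.cnt = "qm"  [terminal]
25. n11.lim = "pzpz"  [D.env ++ "z"]
26. n11.acc = 12  [len(c.cnt) + 10]
27. n2.idx = -8  [-8]
28. n2.lim = "pzpzuu"  [A.lim ++ c.cnt]
29. n2.env = 12  [len(c.cnt) + 10]
30. n15.off = true  [terminal]
31. n1.idx = 29  [(if b.off then S₁.idx else S₁.env) + 37]
32. n1.lim = "pzpzuuq"  [S₁.lim ++ "q"]
33. n1.env = 18  [S₀.fin - 12]
34. n16.fin = 19  [S₁.env + 1]
35. n17.key = -4  [S.fin * 3 - 61]
36. n18.depth = 18  [terminal]
37. n19.cnt = "nx"  [terminal]
38. n20.off = true  [terminal]
39. n17.tag = -4  [d.depth * -2 + 32]
40. n21.cnt = "xr"  [terminal]
41. n22.off = true  [terminal]
42. n16.idx = -1  [S.fin - 20]
43. n16.lim = "nw"  ["nw"]
44. n16.env = 30  [(if b.off then S.fin else B.tag) + 11]
45. n0.idx = 15  [S₀.fin * 2 - 27]
46. n0.lim = "pzpzuuqnw"  [S₁.lim ++ S₂.lim]
47. n0.env = 6  [S₁.env - 12]

"pzpzuuq"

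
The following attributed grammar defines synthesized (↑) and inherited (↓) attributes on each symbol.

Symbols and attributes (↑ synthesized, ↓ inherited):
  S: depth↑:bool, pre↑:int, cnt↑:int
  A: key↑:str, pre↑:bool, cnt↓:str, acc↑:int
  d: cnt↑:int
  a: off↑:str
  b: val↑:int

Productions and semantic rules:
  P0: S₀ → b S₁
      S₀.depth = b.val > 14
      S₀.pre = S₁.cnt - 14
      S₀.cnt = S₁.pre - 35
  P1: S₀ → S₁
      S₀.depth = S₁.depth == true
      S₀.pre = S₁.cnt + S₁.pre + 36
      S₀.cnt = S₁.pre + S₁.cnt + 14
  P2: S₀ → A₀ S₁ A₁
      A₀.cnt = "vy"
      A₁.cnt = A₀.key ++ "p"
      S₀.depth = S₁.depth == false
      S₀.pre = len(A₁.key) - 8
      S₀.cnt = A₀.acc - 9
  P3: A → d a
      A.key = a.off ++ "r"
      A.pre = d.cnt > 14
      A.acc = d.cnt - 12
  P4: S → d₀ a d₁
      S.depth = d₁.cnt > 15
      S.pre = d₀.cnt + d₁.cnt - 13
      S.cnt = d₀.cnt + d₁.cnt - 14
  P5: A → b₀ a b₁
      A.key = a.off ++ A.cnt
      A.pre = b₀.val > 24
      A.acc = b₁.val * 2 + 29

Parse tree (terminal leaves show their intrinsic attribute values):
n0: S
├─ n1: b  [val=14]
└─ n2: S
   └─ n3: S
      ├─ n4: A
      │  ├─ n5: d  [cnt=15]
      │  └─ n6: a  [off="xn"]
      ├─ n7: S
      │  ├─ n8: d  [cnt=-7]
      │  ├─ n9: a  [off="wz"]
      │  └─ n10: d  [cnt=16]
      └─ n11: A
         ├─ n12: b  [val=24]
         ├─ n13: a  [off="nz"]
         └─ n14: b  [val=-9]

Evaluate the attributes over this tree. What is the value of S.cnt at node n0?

1. n1.val = 14  [terminal]
2. n4.cnt = "vy"  ["vy"]
3. n5.cnt = 15  [terminal]
4. n6.off = "xn"  [terminal]
5. n4.key = "xnr"  [a.off ++ "r"]
6. n4.pre = true  [d.cnt > 14]
7. n4.acc = 3  [d.cnt - 12]
8. n8.cnt = -7  [terminal]
9. n9.off = "wz"  [terminal]
10. n10.cnt = 16  [terminal]
11. n7.depth = true  [d₁.cnt > 15]
12. n7.pre = -4  [d₀.cnt + d₁.cnt - 13]
13. n7.cnt = -5  [d₀.cnt + d₁.cnt - 14]
14. n11.cnt = "xnrp"  [A₀.key ++ "p"]
15. n12.val = 24  [terminal]
16. n13.off = "nz"  [terminal]
17. n14.val = -9  [terminal]
18. n11.key = "nzxnrp"  [a.off ++ A.cnt]
19. n11.pre = false  [b₀.val > 24]
20. n11.acc = 11  [b₁.val * 2 + 29]
21. n3.depth = false  [S₁.depth == false]
22. n3.pre = -2  [len(A₁.key) - 8]
23. n3.cnt = -6  [A₀.acc - 9]
24. n2.depth = false  [S₁.depth == true]
25. n2.pre = 28  [S₁.cnt + S₁.pre + 36]
26. n2.cnt = 6  [S₁.pre + S₁.cnt + 14]
27. n0.depth = false  [b.val > 14]
28. n0.pre = -8  [S₁.cnt - 14]
29. n0.cnt = -7  [S₁.pre - 35]

-7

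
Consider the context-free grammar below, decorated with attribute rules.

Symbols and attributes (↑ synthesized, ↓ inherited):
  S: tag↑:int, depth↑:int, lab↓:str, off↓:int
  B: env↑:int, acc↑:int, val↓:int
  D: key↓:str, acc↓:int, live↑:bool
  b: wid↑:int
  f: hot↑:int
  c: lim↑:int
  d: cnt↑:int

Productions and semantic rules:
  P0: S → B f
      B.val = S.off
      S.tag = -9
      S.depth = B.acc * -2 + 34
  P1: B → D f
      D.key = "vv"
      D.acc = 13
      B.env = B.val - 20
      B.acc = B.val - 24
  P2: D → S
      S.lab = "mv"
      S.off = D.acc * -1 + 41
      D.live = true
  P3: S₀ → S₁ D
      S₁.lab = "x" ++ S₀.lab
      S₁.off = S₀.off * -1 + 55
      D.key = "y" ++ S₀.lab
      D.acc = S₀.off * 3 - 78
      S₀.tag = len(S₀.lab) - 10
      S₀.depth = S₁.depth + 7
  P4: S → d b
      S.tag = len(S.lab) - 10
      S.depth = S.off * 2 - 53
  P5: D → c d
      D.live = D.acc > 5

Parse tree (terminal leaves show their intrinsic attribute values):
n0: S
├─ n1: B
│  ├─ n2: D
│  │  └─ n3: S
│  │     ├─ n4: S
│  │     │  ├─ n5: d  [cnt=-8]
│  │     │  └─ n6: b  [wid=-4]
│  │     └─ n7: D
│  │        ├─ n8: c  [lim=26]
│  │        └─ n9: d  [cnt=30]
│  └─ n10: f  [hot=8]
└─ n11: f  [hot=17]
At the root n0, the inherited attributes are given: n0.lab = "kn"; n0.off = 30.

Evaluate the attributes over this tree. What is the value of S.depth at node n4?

1

1. n0.lab = "kn"  [given at root]
2. n0.off = 30  [given at root]
3. n1.val = 30  [S.off]
4. n2.key = "vv"  ["vv"]
5. n2.acc = 13  [13]
6. n3.lab = "mv"  ["mv"]
7. n3.off = 28  [D.acc * -1 + 41]
8. n4.lab = "xmv"  ["x" ++ S₀.lab]
9. n4.off = 27  [S₀.off * -1 + 55]
10. n5.cnt = -8  [terminal]
11. n6.wid = -4  [terminal]
12. n4.tag = -7  [len(S.lab) - 10]
13. n4.depth = 1  [S.off * 2 - 53]
14. n7.key = "ymv"  ["y" ++ S₀.lab]
15. n7.acc = 6  [S₀.off * 3 - 78]
16. n8.lim = 26  [terminal]
17. n9.cnt = 30  [terminal]
18. n7.live = true  [D.acc > 5]
19. n3.tag = -8  [len(S₀.lab) - 10]
20. n3.depth = 8  [S₁.depth + 7]
21. n2.live = true  [true]
22. n10.hot = 8  [terminal]
23. n1.env = 10  [B.val - 20]
24. n1.acc = 6  [B.val - 24]
25. n11.hot = 17  [terminal]
26. n0.tag = -9  [-9]
27. n0.depth = 22  [B.acc * -2 + 34]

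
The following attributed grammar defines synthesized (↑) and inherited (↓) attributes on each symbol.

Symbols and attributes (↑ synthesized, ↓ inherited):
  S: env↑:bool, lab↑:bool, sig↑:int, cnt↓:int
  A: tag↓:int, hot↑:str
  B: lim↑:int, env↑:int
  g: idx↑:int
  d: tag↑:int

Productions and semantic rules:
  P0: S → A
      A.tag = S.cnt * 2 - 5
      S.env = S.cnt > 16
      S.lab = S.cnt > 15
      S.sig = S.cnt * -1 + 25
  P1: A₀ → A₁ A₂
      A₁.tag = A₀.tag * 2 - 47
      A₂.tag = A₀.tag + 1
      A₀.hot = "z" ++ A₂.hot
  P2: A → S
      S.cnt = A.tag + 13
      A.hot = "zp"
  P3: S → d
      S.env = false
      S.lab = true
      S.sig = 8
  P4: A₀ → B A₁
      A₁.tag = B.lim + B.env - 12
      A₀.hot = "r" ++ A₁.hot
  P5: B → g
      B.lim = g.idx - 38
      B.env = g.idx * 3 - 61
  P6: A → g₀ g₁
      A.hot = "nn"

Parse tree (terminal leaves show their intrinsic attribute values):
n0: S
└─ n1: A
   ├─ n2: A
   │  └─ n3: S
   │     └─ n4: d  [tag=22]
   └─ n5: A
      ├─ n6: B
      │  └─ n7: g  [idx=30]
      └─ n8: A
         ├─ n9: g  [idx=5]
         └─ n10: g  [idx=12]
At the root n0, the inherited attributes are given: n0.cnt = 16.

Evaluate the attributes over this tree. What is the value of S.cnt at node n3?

1. n0.cnt = 16  [given at root]
2. n1.tag = 27  [S.cnt * 2 - 5]
3. n2.tag = 7  [A₀.tag * 2 - 47]
4. n3.cnt = 20  [A.tag + 13]
5. n4.tag = 22  [terminal]
6. n3.env = false  [false]
7. n3.lab = true  [true]
8. n3.sig = 8  [8]
9. n2.hot = "zp"  ["zp"]
10. n5.tag = 28  [A₀.tag + 1]
11. n7.idx = 30  [terminal]
12. n6.lim = -8  [g.idx - 38]
13. n6.env = 29  [g.idx * 3 - 61]
14. n8.tag = 9  [B.lim + B.env - 12]
15. n9.idx = 5  [terminal]
16. n10.idx = 12  [terminal]
17. n8.hot = "nn"  ["nn"]
18. n5.hot = "rnn"  ["r" ++ A₁.hot]
19. n1.hot = "zrnn"  ["z" ++ A₂.hot]
20. n0.env = false  [S.cnt > 16]
21. n0.lab = true  [S.cnt > 15]
22. n0.sig = 9  [S.cnt * -1 + 25]

20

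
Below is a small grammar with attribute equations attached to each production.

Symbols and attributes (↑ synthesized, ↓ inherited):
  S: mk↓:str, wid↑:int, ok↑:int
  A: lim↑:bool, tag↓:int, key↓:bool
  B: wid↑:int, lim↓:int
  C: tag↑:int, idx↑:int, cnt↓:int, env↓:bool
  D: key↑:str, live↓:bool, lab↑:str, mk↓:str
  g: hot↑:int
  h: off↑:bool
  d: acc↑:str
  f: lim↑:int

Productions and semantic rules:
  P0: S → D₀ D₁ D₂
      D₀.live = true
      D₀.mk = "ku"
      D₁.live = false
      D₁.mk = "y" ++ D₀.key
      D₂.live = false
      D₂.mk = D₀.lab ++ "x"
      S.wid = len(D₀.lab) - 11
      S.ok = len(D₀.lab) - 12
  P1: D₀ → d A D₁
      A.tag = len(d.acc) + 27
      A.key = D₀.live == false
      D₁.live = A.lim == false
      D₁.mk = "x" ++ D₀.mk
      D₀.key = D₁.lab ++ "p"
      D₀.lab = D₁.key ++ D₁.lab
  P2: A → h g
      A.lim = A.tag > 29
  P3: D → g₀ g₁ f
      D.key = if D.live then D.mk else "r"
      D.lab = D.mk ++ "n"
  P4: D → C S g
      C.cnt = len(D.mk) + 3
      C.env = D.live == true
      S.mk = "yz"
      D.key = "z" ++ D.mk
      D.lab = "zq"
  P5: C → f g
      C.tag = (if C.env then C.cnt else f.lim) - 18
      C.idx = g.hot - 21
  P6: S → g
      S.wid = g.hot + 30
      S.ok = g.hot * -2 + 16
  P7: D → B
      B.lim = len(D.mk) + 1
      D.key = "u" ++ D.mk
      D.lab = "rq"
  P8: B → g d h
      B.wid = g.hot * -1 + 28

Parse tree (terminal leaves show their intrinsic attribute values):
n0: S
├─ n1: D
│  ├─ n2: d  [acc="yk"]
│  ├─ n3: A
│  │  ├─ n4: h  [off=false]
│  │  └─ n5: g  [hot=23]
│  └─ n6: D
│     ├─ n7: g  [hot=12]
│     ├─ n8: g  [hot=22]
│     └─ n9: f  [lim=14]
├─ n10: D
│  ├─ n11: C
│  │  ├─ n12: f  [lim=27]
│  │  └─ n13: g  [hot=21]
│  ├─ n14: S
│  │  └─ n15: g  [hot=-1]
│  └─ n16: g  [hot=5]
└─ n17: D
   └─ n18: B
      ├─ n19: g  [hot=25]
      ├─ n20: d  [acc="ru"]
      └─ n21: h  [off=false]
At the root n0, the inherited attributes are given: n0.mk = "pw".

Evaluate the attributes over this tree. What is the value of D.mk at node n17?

1. n0.mk = "pw"  [given at root]
2. n1.live = true  [true]
3. n1.mk = "ku"  ["ku"]
4. n2.acc = "yk"  [terminal]
5. n3.tag = 29  [len(d.acc) + 27]
6. n3.key = false  [D₀.live == false]
7. n4.off = false  [terminal]
8. n5.hot = 23  [terminal]
9. n3.lim = false  [A.tag > 29]
10. n6.live = true  [A.lim == false]
11. n6.mk = "xku"  ["x" ++ D₀.mk]
12. n7.hot = 12  [terminal]
13. n8.hot = 22  [terminal]
14. n9.lim = 14  [terminal]
15. n6.key = "xku"  [if D.live then D.mk else "r"]
16. n6.lab = "xkun"  [D.mk ++ "n"]
17. n1.key = "xkunp"  [D₁.lab ++ "p"]
18. n1.lab = "xkuxkun"  [D₁.key ++ D₁.lab]
19. n10.live = false  [false]
20. n10.mk = "yxkunp"  ["y" ++ D₀.key]
21. n11.cnt = 9  [len(D.mk) + 3]
22. n11.env = false  [D.live == true]
23. n12.lim = 27  [terminal]
24. n13.hot = 21  [terminal]
25. n11.tag = 9  [(if C.env then C.cnt else f.lim) - 18]
26. n11.idx = 0  [g.hot - 21]
27. n14.mk = "yz"  ["yz"]
28. n15.hot = -1  [terminal]
29. n14.wid = 29  [g.hot + 30]
30. n14.ok = 18  [g.hot * -2 + 16]
31. n16.hot = 5  [terminal]
32. n10.key = "zyxkunp"  ["z" ++ D.mk]
33. n10.lab = "zq"  ["zq"]
34. n17.live = false  [false]
35. n17.mk = "xkuxkunx"  [D₀.lab ++ "x"]
36. n18.lim = 9  [len(D.mk) + 1]
37. n19.hot = 25  [terminal]
38. n20.acc = "ru"  [terminal]
39. n21.off = false  [terminal]
40. n18.wid = 3  [g.hot * -1 + 28]
41. n17.key = "uxkuxkunx"  ["u" ++ D.mk]
42. n17.lab = "rq"  ["rq"]
43. n0.wid = -4  [len(D₀.lab) - 11]
44. n0.ok = -5  [len(D₀.lab) - 12]

"xkuxkunx"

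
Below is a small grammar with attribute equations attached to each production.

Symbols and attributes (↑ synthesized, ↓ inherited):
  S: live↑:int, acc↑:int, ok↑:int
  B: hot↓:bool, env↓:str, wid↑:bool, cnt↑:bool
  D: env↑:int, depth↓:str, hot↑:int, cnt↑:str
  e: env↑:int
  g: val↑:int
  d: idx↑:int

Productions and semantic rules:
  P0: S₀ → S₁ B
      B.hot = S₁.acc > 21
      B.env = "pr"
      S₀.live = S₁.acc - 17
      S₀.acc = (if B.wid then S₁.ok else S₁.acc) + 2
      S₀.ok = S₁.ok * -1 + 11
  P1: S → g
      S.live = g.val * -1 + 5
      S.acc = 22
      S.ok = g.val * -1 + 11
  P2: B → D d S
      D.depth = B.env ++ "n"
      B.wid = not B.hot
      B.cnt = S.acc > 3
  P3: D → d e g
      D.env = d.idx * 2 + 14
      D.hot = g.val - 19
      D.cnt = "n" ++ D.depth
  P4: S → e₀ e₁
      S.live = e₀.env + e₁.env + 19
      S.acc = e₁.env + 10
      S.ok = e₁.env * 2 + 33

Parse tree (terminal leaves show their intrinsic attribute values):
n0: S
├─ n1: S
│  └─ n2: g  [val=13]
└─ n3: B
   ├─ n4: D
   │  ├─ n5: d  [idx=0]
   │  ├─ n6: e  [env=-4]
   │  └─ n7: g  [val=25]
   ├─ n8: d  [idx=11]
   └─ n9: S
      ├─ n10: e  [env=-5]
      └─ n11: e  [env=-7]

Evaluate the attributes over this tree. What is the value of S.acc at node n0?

24

1. n2.val = 13  [terminal]
2. n1.live = -8  [g.val * -1 + 5]
3. n1.acc = 22  [22]
4. n1.ok = -2  [g.val * -1 + 11]
5. n3.hot = true  [S₁.acc > 21]
6. n3.env = "pr"  ["pr"]
7. n4.depth = "prn"  [B.env ++ "n"]
8. n5.idx = 0  [terminal]
9. n6.env = -4  [terminal]
10. n7.val = 25  [terminal]
11. n4.env = 14  [d.idx * 2 + 14]
12. n4.hot = 6  [g.val - 19]
13. n4.cnt = "nprn"  ["n" ++ D.depth]
14. n8.idx = 11  [terminal]
15. n10.env = -5  [terminal]
16. n11.env = -7  [terminal]
17. n9.live = 7  [e₀.env + e₁.env + 19]
18. n9.acc = 3  [e₁.env + 10]
19. n9.ok = 19  [e₁.env * 2 + 33]
20. n3.wid = false  [not B.hot]
21. n3.cnt = false  [S.acc > 3]
22. n0.live = 5  [S₁.acc - 17]
23. n0.acc = 24  [(if B.wid then S₁.ok else S₁.acc) + 2]
24. n0.ok = 13  [S₁.ok * -1 + 11]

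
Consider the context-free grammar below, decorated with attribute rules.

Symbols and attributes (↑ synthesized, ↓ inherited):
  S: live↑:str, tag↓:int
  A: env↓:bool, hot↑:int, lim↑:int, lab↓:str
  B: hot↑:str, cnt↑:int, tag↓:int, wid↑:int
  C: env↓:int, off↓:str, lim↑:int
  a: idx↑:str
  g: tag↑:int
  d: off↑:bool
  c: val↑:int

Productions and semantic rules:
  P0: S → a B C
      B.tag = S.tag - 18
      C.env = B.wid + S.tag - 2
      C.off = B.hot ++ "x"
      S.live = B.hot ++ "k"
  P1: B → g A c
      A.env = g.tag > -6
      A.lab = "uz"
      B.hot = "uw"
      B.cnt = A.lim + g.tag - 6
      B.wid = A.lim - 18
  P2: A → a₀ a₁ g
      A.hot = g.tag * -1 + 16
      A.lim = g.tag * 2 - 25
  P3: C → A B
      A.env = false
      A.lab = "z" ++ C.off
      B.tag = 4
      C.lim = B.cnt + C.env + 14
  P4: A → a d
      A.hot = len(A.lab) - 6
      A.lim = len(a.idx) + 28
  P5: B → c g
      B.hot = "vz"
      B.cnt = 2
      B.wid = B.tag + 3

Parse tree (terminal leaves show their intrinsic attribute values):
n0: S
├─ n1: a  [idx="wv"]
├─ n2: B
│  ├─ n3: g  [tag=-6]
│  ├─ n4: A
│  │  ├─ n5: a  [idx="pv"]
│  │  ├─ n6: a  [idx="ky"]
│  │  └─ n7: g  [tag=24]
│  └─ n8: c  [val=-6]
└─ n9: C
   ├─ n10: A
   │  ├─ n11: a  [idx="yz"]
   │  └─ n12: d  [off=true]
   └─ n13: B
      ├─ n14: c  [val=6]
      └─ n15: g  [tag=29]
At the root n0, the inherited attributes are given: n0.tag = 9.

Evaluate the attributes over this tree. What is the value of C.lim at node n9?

28

1. n0.tag = 9  [given at root]
2. n1.idx = "wv"  [terminal]
3. n2.tag = -9  [S.tag - 18]
4. n3.tag = -6  [terminal]
5. n4.env = false  [g.tag > -6]
6. n4.lab = "uz"  ["uz"]
7. n5.idx = "pv"  [terminal]
8. n6.idx = "ky"  [terminal]
9. n7.tag = 24  [terminal]
10. n4.hot = -8  [g.tag * -1 + 16]
11. n4.lim = 23  [g.tag * 2 - 25]
12. n8.val = -6  [terminal]
13. n2.hot = "uw"  ["uw"]
14. n2.cnt = 11  [A.lim + g.tag - 6]
15. n2.wid = 5  [A.lim - 18]
16. n9.env = 12  [B.wid + S.tag - 2]
17. n9.off = "uwx"  [B.hot ++ "x"]
18. n10.env = false  [false]
19. n10.lab = "zuwx"  ["z" ++ C.off]
20. n11.idx = "yz"  [terminal]
21. n12.off = true  [terminal]
22. n10.hot = -2  [len(A.lab) - 6]
23. n10.lim = 30  [len(a.idx) + 28]
24. n13.tag = 4  [4]
25. n14.val = 6  [terminal]
26. n15.tag = 29  [terminal]
27. n13.hot = "vz"  ["vz"]
28. n13.cnt = 2  [2]
29. n13.wid = 7  [B.tag + 3]
30. n9.lim = 28  [B.cnt + C.env + 14]
31. n0.live = "uwk"  [B.hot ++ "k"]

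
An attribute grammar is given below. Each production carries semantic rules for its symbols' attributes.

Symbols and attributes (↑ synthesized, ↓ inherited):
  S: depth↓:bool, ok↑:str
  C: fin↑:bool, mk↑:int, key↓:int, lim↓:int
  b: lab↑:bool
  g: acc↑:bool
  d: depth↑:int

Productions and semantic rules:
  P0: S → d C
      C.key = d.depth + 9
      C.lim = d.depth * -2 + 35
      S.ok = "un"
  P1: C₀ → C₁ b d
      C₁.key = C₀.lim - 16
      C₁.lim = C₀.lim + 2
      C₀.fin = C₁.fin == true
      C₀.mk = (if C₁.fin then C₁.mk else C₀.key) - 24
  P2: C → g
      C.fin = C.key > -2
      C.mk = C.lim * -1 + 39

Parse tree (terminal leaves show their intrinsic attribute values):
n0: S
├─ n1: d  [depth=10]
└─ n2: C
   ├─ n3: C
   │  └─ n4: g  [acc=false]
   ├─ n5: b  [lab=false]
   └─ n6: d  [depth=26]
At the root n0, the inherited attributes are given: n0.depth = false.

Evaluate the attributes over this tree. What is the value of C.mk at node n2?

-2

1. n0.depth = false  [given at root]
2. n1.depth = 10  [terminal]
3. n2.key = 19  [d.depth + 9]
4. n2.lim = 15  [d.depth * -2 + 35]
5. n3.key = -1  [C₀.lim - 16]
6. n3.lim = 17  [C₀.lim + 2]
7. n4.acc = false  [terminal]
8. n3.fin = true  [C.key > -2]
9. n3.mk = 22  [C.lim * -1 + 39]
10. n5.lab = false  [terminal]
11. n6.depth = 26  [terminal]
12. n2.fin = true  [C₁.fin == true]
13. n2.mk = -2  [(if C₁.fin then C₁.mk else C₀.key) - 24]
14. n0.ok = "un"  ["un"]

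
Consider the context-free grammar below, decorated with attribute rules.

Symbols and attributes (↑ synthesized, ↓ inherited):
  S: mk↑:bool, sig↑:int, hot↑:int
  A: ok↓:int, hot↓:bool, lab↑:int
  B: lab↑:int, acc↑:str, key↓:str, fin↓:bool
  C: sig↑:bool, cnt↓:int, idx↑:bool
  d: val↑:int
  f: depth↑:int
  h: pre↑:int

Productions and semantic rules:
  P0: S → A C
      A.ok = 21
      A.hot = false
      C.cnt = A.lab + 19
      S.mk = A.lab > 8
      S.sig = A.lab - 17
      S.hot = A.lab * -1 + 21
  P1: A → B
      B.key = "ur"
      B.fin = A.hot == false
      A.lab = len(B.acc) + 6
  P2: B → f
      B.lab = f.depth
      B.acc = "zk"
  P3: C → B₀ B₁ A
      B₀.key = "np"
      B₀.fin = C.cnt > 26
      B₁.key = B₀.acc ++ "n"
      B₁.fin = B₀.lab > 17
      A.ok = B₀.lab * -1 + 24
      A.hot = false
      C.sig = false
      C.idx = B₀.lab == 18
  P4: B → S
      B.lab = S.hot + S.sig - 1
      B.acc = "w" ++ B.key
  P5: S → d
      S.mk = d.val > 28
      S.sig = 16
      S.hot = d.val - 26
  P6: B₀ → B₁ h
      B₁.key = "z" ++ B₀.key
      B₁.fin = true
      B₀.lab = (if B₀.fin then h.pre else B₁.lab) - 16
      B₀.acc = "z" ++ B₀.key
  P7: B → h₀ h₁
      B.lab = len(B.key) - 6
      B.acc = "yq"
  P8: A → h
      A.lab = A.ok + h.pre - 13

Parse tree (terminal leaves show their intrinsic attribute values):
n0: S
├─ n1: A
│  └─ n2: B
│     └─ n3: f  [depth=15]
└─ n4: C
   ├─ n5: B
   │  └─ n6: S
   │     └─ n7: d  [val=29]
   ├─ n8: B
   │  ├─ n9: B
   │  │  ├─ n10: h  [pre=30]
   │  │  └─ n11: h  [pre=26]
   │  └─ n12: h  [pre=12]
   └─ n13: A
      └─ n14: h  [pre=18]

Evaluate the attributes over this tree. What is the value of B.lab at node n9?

1. n1.ok = 21  [21]
2. n1.hot = false  [false]
3. n2.key = "ur"  ["ur"]
4. n2.fin = true  [A.hot == false]
5. n3.depth = 15  [terminal]
6. n2.lab = 15  [f.depth]
7. n2.acc = "zk"  ["zk"]
8. n1.lab = 8  [len(B.acc) + 6]
9. n4.cnt = 27  [A.lab + 19]
10. n5.key = "np"  ["np"]
11. n5.fin = true  [C.cnt > 26]
12. n7.val = 29  [terminal]
13. n6.mk = true  [d.val > 28]
14. n6.sig = 16  [16]
15. n6.hot = 3  [d.val - 26]
16. n5.lab = 18  [S.hot + S.sig - 1]
17. n5.acc = "wnp"  ["w" ++ B.key]
18. n8.key = "wnpn"  [B₀.acc ++ "n"]
19. n8.fin = true  [B₀.lab > 17]
20. n9.key = "zwnpn"  ["z" ++ B₀.key]
21. n9.fin = true  [true]
22. n10.pre = 30  [terminal]
23. n11.pre = 26  [terminal]
24. n9.lab = -1  [len(B.key) - 6]
25. n9.acc = "yq"  ["yq"]
26. n12.pre = 12  [terminal]
27. n8.lab = -4  [(if B₀.fin then h.pre else B₁.lab) - 16]
28. n8.acc = "zwnpn"  ["z" ++ B₀.key]
29. n13.ok = 6  [B₀.lab * -1 + 24]
30. n13.hot = false  [false]
31. n14.pre = 18  [terminal]
32. n13.lab = 11  [A.ok + h.pre - 13]
33. n4.sig = false  [false]
34. n4.idx = true  [B₀.lab == 18]
35. n0.mk = false  [A.lab > 8]
36. n0.sig = -9  [A.lab - 17]
37. n0.hot = 13  [A.lab * -1 + 21]

-1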